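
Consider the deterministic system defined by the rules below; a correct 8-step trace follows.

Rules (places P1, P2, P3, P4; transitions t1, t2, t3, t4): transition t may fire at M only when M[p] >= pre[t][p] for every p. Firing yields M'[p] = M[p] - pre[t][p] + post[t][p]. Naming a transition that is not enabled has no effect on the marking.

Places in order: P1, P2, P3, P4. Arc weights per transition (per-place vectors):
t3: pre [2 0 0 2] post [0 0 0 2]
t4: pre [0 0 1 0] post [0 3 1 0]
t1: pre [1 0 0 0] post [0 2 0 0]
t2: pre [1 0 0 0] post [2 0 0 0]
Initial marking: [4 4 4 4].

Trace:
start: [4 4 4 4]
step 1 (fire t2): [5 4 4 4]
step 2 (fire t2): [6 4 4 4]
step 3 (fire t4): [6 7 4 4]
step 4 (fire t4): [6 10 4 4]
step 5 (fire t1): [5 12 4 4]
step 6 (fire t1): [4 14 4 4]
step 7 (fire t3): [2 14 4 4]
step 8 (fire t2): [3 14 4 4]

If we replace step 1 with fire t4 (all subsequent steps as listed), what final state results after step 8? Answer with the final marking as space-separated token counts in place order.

2 17 4 4

(re-executing from step 1 with the substitution; state before step 1: [4 4 4 4])
step 1 (fire t4): [4 7 4 4]
step 2 (fire t2): [5 7 4 4]
step 3 (fire t4): [5 10 4 4]
step 4 (fire t4): [5 13 4 4]
step 5 (fire t1): [4 15 4 4]
step 6 (fire t1): [3 17 4 4]
step 7 (fire t3): [1 17 4 4]
step 8 (fire t2): [2 17 4 4]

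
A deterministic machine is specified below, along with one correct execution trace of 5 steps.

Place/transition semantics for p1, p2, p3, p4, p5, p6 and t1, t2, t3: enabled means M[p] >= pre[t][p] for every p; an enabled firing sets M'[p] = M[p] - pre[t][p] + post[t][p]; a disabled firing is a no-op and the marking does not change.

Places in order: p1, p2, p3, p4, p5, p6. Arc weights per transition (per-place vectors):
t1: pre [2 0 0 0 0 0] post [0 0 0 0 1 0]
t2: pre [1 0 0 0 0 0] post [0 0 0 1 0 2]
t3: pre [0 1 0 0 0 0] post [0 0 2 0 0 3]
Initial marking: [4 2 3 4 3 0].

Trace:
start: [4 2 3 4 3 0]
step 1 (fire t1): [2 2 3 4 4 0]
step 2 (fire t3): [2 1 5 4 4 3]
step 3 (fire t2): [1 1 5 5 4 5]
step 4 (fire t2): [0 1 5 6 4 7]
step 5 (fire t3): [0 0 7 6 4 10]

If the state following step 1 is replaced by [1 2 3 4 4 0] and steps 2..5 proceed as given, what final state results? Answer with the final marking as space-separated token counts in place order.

0 0 7 5 4 8

state after step 1 := [1 2 3 4 4 0]
step 2 (fire t3): [1 1 5 4 4 3]
step 3 (fire t2): [0 1 5 5 4 5]
step 4 (fire t2): [0 1 5 5 4 5]
step 5 (fire t3): [0 0 7 5 4 8]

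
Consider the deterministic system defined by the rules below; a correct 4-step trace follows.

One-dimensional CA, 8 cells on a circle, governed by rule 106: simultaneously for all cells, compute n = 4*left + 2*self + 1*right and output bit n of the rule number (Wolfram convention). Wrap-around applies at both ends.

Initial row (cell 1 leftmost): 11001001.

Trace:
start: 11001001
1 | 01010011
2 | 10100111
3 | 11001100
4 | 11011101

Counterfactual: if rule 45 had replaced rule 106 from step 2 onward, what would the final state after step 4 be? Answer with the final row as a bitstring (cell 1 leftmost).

(re-executing steps 2..4 under rule 45; state before step 2: 01010011)
2 | 11110010
3 | 10000011
4 | 00111010

00111010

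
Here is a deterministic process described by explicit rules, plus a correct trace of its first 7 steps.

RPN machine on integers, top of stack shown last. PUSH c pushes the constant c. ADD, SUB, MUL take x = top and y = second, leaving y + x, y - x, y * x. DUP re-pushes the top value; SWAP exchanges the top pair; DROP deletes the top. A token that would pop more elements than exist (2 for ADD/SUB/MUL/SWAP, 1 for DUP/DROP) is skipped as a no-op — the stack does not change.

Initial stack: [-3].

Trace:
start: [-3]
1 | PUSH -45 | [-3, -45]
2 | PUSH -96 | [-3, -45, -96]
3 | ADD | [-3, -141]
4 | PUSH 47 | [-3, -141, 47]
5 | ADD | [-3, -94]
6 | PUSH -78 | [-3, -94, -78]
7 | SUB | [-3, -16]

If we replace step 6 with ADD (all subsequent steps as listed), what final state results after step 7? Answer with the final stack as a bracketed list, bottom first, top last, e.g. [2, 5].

(re-executing from step 6 with the substitution; state before step 6: [-3, -94])
6 | ADD | [-97]
7 | SUB | [-97]

[-97]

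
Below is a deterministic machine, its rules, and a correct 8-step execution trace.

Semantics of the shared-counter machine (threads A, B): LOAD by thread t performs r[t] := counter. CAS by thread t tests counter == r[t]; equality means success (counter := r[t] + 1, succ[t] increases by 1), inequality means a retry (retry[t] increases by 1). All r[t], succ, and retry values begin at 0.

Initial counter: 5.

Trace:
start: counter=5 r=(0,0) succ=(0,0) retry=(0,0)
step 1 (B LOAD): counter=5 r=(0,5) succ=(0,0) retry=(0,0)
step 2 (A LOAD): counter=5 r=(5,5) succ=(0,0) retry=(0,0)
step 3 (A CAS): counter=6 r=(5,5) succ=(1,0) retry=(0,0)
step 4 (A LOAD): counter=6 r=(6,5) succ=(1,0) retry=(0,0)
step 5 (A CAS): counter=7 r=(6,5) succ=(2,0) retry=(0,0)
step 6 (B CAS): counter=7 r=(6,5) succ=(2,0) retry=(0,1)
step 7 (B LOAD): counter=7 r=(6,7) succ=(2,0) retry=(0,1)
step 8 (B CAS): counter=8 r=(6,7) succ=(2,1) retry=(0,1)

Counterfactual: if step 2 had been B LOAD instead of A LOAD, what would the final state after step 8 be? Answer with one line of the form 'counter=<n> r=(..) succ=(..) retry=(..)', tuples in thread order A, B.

(re-executing from step 2 with the substitution; state before step 2: counter=5 r=(0,5) succ=(0,0) retry=(0,0))
step 2 (B LOAD): counter=5 r=(0,5) succ=(0,0) retry=(0,0)
step 3 (A CAS): counter=5 r=(0,5) succ=(0,0) retry=(1,0)
step 4 (A LOAD): counter=5 r=(5,5) succ=(0,0) retry=(1,0)
step 5 (A CAS): counter=6 r=(5,5) succ=(1,0) retry=(1,0)
step 6 (B CAS): counter=6 r=(5,5) succ=(1,0) retry=(1,1)
step 7 (B LOAD): counter=6 r=(5,6) succ=(1,0) retry=(1,1)
step 8 (B CAS): counter=7 r=(5,6) succ=(1,1) retry=(1,1)

counter=7 r=(5,6) succ=(1,1) retry=(1,1)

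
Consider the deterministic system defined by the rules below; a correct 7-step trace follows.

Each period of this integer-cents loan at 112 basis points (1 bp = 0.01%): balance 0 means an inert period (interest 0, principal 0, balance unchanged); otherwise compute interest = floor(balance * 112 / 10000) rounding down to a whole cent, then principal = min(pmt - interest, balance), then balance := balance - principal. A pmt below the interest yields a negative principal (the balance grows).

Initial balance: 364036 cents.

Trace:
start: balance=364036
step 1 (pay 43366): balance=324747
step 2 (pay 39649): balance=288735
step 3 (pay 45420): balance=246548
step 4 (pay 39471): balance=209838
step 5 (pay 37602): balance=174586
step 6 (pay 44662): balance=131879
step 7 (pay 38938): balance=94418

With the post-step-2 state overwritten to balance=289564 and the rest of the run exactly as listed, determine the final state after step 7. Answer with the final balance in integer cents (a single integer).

95293

state after step 2 := balance=289564
step 3 (pay 45420): balance=247387
step 4 (pay 39471): balance=210686
step 5 (pay 37602): balance=175443
step 6 (pay 44662): balance=132745
step 7 (pay 38938): balance=95293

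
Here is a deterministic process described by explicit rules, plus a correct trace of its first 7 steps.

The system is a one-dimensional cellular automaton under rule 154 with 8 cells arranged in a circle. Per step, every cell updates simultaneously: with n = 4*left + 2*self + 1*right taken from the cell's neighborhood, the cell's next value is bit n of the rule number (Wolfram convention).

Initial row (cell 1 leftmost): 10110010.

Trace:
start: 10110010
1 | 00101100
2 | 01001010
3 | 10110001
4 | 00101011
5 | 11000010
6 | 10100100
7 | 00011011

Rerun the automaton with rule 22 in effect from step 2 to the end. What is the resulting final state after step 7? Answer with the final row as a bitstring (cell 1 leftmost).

(re-executing steps 2..7 under rule 22; state before step 2: 00101100)
2 | 01100010
3 | 10010111
4 | 01110000
5 | 10001000
6 | 11011101
7 | 00000000

00000000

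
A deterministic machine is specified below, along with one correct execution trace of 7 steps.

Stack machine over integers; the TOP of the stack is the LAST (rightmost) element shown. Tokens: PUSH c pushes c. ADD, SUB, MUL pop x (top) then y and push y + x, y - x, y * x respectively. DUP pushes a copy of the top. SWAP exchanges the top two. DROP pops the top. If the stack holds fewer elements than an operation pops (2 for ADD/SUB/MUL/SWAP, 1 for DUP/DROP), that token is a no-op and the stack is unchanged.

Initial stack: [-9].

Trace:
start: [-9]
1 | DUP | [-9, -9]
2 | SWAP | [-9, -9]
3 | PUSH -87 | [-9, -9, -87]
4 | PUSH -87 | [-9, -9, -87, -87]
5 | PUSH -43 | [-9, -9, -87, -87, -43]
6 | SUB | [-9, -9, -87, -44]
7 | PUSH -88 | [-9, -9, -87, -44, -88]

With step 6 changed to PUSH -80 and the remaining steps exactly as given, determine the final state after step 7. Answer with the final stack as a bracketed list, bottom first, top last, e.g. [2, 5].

[-9, -9, -87, -87, -43, -80, -88]

(re-executing from step 6 with the substitution; state before step 6: [-9, -9, -87, -87, -43])
6 | PUSH -80 | [-9, -9, -87, -87, -43, -80]
7 | PUSH -88 | [-9, -9, -87, -87, -43, -80, -88]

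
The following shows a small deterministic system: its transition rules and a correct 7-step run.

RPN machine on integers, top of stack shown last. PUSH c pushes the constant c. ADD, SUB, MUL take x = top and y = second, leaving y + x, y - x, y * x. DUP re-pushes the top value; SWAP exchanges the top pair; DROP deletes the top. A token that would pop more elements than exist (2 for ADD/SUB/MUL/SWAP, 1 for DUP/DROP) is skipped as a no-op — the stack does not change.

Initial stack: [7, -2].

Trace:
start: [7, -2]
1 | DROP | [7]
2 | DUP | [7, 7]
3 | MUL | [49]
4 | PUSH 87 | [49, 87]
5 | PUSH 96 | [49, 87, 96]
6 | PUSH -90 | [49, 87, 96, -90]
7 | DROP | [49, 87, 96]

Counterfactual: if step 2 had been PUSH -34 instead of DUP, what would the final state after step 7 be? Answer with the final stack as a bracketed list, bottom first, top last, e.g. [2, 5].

[-238, 87, 96]

(re-executing from step 2 with the substitution; state before step 2: [7])
2 | PUSH -34 | [7, -34]
3 | MUL | [-238]
4 | PUSH 87 | [-238, 87]
5 | PUSH 96 | [-238, 87, 96]
6 | PUSH -90 | [-238, 87, 96, -90]
7 | DROP | [-238, 87, 96]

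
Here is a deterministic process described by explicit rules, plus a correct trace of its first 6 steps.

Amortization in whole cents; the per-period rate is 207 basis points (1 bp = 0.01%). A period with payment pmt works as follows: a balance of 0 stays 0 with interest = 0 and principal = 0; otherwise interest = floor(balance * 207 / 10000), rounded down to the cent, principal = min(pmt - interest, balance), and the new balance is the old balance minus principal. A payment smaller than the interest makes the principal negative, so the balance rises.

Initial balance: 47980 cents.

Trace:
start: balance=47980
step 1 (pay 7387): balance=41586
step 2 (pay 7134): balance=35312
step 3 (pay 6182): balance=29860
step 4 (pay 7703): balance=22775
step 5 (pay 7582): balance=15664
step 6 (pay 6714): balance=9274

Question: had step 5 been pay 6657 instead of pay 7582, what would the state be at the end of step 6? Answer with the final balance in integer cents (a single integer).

10218

(re-executing from step 5 with the substitution; state before step 5: balance=22775)
step 5 (pay 6657): balance=16589
step 6 (pay 6714): balance=10218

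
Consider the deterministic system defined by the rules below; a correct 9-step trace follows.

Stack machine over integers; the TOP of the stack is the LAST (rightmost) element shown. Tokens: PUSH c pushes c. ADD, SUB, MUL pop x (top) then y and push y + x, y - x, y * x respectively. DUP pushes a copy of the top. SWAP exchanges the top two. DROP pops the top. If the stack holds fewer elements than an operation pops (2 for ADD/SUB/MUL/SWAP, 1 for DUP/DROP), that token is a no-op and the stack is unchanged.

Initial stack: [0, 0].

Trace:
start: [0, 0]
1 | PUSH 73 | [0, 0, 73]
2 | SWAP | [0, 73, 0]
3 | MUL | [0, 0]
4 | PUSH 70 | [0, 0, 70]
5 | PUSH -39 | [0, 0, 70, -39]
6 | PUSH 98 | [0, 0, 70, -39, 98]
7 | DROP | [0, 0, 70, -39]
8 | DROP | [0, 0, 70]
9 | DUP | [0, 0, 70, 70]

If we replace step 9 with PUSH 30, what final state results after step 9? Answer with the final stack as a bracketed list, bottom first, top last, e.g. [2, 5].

[0, 0, 70, 30]

(re-executing from step 9 with the substitution; state before step 9: [0, 0, 70])
9 | PUSH 30 | [0, 0, 70, 30]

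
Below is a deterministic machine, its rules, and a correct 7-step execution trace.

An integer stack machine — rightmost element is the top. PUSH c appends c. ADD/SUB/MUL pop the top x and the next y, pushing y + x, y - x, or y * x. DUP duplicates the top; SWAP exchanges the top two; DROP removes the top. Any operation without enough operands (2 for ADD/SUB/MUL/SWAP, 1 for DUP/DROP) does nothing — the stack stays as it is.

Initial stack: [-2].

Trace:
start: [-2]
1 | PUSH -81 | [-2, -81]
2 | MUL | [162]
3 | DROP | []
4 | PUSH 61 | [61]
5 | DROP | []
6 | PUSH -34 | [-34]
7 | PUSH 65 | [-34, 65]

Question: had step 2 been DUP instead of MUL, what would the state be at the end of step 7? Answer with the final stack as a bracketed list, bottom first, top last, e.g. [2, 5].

(re-executing from step 2 with the substitution; state before step 2: [-2, -81])
2 | DUP | [-2, -81, -81]
3 | DROP | [-2, -81]
4 | PUSH 61 | [-2, -81, 61]
5 | DROP | [-2, -81]
6 | PUSH -34 | [-2, -81, -34]
7 | PUSH 65 | [-2, -81, -34, 65]

[-2, -81, -34, 65]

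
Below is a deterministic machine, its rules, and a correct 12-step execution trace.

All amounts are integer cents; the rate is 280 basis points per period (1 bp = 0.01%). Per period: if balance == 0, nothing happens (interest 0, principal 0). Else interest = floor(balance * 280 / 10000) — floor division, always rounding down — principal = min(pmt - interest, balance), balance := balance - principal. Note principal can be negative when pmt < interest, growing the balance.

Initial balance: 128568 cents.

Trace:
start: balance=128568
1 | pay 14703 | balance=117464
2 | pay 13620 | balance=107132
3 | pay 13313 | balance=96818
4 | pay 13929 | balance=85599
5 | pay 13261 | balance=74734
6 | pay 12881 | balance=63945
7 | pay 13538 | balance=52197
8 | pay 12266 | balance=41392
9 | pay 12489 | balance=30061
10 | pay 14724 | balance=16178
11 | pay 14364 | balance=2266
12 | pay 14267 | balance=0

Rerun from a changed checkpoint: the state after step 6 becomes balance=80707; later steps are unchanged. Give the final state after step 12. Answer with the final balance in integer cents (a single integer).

state after step 6 := balance=80707
7 | pay 13538 | balance=69428
8 | pay 12266 | balance=59105
9 | pay 12489 | balance=48270
10 | pay 14724 | balance=34897
11 | pay 14364 | balance=21510
12 | pay 14267 | balance=7845

7845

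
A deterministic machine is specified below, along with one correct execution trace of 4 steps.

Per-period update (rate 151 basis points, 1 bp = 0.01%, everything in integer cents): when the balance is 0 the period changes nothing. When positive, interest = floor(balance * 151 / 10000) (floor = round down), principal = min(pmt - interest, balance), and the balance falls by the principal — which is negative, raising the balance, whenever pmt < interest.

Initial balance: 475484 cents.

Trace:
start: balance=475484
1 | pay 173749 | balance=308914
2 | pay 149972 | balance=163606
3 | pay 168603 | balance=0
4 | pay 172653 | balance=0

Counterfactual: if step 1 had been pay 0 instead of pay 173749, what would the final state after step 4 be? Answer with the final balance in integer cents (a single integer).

(re-executing from step 1 with the substitution; state before step 1: balance=475484)
1 | pay 0 | balance=482663
2 | pay 149972 | balance=339979
3 | pay 168603 | balance=176509
4 | pay 172653 | balance=6521

6521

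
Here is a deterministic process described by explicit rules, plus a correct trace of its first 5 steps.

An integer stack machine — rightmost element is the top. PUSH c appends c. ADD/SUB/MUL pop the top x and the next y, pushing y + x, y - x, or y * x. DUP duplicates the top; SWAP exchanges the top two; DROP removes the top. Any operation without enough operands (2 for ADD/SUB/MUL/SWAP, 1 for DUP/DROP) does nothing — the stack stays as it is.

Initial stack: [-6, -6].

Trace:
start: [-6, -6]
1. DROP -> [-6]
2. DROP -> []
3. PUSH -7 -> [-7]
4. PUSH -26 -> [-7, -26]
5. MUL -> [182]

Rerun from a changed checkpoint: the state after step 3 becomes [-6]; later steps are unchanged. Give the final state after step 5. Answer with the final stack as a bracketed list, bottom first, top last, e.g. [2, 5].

[156]

state after step 3 := [-6]
4. PUSH -26 -> [-6, -26]
5. MUL -> [156]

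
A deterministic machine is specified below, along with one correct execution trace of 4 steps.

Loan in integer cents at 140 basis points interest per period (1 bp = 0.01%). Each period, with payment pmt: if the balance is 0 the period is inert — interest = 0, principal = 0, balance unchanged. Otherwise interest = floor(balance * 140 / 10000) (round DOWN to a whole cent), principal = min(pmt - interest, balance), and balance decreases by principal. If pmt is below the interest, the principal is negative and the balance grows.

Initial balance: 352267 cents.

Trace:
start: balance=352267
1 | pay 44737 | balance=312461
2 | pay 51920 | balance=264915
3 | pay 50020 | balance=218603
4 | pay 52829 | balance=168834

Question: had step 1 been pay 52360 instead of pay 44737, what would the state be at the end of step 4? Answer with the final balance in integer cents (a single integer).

160886

(re-executing from step 1 with the substitution; state before step 1: balance=352267)
1 | pay 52360 | balance=304838
2 | pay 51920 | balance=257185
3 | pay 50020 | balance=210765
4 | pay 52829 | balance=160886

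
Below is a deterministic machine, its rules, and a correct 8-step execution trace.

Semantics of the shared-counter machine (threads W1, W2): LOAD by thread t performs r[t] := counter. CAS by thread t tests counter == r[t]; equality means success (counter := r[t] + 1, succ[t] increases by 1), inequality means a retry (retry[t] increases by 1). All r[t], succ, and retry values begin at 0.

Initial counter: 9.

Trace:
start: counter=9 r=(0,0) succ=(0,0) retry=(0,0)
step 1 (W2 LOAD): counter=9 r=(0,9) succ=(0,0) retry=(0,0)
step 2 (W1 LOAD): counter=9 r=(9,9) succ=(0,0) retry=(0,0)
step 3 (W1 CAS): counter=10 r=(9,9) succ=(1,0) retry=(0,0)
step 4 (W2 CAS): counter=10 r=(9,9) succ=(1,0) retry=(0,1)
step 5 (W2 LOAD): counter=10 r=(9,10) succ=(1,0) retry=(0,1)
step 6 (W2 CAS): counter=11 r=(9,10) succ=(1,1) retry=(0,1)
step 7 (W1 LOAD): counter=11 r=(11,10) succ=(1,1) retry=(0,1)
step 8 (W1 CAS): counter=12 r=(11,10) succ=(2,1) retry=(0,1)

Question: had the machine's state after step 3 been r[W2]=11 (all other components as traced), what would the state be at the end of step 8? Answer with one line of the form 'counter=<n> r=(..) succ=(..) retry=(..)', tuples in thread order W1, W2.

counter=12 r=(11,10) succ=(2,1) retry=(0,1)

state after step 3 := counter=10 r=(9,11) succ=(1,0) retry=(0,0)
step 4 (W2 CAS): counter=10 r=(9,11) succ=(1,0) retry=(0,1)
step 5 (W2 LOAD): counter=10 r=(9,10) succ=(1,0) retry=(0,1)
step 6 (W2 CAS): counter=11 r=(9,10) succ=(1,1) retry=(0,1)
step 7 (W1 LOAD): counter=11 r=(11,10) succ=(1,1) retry=(0,1)
step 8 (W1 CAS): counter=12 r=(11,10) succ=(2,1) retry=(0,1)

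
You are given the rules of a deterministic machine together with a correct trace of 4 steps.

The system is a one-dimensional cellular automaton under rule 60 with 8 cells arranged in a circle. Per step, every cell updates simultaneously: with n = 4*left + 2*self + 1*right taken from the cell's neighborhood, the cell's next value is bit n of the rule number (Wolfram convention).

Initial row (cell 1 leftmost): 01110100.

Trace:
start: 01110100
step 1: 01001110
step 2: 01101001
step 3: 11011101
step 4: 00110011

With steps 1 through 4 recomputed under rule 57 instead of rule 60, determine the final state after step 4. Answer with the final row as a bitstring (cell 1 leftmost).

10101010

(re-executing steps 1..4 under rule 57; state before step 1: 01110100)
step 1: 01001011
step 2: 10100110
step 3: 01010101
step 4: 10101010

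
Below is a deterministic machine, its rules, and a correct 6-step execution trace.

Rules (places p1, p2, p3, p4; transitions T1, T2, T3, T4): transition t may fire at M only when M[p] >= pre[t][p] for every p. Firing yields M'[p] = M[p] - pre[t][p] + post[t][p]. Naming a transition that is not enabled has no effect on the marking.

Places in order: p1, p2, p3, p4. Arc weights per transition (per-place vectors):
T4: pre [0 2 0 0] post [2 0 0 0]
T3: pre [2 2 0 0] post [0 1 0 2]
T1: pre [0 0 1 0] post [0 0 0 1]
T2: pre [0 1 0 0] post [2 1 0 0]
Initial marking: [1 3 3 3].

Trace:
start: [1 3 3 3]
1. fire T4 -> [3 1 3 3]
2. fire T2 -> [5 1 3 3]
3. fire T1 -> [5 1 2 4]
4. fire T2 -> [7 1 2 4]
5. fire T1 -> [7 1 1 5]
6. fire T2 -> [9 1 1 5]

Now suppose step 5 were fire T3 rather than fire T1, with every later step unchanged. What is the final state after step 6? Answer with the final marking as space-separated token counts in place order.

9 1 2 4

(re-executing from step 5 with the substitution; state before step 5: [7 1 2 4])
5. fire T3 -> [7 1 2 4]
6. fire T2 -> [9 1 2 4]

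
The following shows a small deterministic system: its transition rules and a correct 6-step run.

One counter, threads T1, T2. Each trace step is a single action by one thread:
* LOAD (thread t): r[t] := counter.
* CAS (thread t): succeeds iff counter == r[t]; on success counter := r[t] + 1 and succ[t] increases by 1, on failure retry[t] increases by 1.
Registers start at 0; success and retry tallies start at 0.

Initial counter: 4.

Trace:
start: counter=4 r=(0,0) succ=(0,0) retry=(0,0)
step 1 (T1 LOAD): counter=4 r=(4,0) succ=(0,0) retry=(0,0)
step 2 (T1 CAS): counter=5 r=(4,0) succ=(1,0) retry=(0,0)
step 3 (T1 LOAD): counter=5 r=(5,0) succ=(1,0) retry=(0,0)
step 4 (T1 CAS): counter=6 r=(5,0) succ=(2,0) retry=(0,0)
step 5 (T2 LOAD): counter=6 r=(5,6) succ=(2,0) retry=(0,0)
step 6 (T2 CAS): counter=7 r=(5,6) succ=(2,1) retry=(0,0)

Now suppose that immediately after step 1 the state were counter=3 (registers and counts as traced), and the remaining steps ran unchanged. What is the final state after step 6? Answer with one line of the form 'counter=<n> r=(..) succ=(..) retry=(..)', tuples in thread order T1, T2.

counter=5 r=(3,4) succ=(1,1) retry=(1,0)

state after step 1 := counter=3 r=(4,0) succ=(0,0) retry=(0,0)
step 2 (T1 CAS): counter=3 r=(4,0) succ=(0,0) retry=(1,0)
step 3 (T1 LOAD): counter=3 r=(3,0) succ=(0,0) retry=(1,0)
step 4 (T1 CAS): counter=4 r=(3,0) succ=(1,0) retry=(1,0)
step 5 (T2 LOAD): counter=4 r=(3,4) succ=(1,0) retry=(1,0)
step 6 (T2 CAS): counter=5 r=(3,4) succ=(1,1) retry=(1,0)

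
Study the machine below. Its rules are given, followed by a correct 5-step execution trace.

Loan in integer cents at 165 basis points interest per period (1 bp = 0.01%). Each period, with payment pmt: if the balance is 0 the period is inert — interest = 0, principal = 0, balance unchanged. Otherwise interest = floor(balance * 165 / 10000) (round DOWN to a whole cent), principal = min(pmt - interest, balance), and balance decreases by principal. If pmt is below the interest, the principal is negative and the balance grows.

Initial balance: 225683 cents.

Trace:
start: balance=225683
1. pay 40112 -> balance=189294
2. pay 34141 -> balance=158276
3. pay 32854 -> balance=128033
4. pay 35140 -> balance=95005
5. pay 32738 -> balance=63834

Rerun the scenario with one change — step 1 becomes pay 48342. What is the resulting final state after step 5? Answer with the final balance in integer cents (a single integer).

55047

(re-executing from step 1 with the substitution; state before step 1: balance=225683)
1. pay 48342 -> balance=181064
2. pay 34141 -> balance=149910
3. pay 32854 -> balance=119529
4. pay 35140 -> balance=86361
5. pay 32738 -> balance=55047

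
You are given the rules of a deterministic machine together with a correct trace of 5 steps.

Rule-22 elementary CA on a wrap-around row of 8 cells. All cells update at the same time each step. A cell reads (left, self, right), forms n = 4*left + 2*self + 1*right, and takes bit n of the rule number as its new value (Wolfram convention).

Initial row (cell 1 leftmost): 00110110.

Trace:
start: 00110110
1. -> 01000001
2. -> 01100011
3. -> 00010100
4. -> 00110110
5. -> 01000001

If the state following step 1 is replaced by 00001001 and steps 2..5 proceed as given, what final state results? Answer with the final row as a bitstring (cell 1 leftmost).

state after step 1 := 00001001
2. -> 10011111
3. -> 01100000
4. -> 10010000
5. -> 11111001

11111001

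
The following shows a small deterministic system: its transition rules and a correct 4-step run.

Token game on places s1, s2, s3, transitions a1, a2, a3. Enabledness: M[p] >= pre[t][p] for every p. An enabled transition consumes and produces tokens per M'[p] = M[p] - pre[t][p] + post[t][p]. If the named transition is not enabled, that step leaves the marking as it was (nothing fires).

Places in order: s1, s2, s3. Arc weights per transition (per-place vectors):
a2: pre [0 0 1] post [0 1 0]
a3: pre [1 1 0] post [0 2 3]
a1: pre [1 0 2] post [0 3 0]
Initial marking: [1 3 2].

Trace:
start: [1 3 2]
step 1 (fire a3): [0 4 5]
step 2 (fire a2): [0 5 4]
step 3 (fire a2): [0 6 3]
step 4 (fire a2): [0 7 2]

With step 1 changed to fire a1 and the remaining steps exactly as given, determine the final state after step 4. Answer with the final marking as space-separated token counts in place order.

0 6 0

(re-executing from step 1 with the substitution; state before step 1: [1 3 2])
step 1 (fire a1): [0 6 0]
step 2 (fire a2): [0 6 0]
step 3 (fire a2): [0 6 0]
step 4 (fire a2): [0 6 0]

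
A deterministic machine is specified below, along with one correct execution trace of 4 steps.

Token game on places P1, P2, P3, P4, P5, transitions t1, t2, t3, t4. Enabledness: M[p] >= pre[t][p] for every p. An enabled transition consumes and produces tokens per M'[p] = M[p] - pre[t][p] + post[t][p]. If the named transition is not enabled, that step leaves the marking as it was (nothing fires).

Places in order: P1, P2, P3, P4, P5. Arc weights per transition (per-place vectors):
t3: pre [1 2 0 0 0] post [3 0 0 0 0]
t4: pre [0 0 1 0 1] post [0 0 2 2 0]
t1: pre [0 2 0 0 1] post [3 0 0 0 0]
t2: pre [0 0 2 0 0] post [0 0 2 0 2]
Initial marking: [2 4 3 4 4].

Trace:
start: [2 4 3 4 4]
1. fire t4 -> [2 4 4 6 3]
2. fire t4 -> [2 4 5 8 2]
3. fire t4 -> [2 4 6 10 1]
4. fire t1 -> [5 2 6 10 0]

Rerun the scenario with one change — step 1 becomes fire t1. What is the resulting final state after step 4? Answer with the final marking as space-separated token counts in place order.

8 0 5 8 0

(re-executing from step 1 with the substitution; state before step 1: [2 4 3 4 4])
1. fire t1 -> [5 2 3 4 3]
2. fire t4 -> [5 2 4 6 2]
3. fire t4 -> [5 2 5 8 1]
4. fire t1 -> [8 0 5 8 0]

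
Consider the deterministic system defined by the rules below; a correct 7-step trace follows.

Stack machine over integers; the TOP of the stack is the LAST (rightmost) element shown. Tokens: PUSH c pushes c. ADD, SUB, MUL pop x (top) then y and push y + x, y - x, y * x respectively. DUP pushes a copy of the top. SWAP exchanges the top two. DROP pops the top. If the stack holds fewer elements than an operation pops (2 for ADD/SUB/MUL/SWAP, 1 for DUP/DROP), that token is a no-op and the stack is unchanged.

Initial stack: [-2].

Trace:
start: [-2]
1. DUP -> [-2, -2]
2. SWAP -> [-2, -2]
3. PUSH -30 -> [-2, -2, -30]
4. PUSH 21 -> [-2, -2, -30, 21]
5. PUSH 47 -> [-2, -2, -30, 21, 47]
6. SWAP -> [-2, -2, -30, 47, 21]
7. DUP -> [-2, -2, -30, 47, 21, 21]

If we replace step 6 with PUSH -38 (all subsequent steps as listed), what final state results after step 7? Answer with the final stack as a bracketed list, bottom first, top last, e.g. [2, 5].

(re-executing from step 6 with the substitution; state before step 6: [-2, -2, -30, 21, 47])
6. PUSH -38 -> [-2, -2, -30, 21, 47, -38]
7. DUP -> [-2, -2, -30, 21, 47, -38, -38]

[-2, -2, -30, 21, 47, -38, -38]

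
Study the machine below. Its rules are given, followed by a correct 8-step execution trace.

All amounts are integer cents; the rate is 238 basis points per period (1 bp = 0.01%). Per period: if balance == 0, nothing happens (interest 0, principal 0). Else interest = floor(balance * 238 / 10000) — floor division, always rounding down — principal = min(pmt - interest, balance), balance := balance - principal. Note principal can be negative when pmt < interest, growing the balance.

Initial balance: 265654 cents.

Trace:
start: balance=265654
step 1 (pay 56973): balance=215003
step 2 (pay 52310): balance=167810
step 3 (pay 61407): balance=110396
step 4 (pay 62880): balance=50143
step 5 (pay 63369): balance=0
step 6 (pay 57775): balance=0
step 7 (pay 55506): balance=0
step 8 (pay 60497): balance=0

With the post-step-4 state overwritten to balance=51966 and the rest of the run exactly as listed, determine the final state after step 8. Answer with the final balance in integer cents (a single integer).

0

state after step 4 := balance=51966
step 5 (pay 63369): balance=0
step 6 (pay 57775): balance=0
step 7 (pay 55506): balance=0
step 8 (pay 60497): balance=0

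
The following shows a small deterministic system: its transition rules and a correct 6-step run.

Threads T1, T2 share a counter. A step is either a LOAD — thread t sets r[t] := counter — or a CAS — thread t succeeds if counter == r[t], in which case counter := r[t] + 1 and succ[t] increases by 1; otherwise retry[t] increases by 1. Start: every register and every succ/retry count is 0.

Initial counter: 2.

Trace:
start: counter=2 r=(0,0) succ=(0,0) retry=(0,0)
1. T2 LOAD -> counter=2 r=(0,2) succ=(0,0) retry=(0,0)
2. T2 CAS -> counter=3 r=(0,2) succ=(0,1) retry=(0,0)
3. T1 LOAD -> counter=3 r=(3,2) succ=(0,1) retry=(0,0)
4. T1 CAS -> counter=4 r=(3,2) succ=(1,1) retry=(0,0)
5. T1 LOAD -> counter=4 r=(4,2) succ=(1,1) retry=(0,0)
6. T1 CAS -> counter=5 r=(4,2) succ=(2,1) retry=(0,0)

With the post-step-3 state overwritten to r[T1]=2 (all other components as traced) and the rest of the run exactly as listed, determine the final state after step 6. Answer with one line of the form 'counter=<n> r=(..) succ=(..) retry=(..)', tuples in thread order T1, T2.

counter=4 r=(3,2) succ=(1,1) retry=(1,0)

state after step 3 := counter=3 r=(2,2) succ=(0,1) retry=(0,0)
4. T1 CAS -> counter=3 r=(2,2) succ=(0,1) retry=(1,0)
5. T1 LOAD -> counter=3 r=(3,2) succ=(0,1) retry=(1,0)
6. T1 CAS -> counter=4 r=(3,2) succ=(1,1) retry=(1,0)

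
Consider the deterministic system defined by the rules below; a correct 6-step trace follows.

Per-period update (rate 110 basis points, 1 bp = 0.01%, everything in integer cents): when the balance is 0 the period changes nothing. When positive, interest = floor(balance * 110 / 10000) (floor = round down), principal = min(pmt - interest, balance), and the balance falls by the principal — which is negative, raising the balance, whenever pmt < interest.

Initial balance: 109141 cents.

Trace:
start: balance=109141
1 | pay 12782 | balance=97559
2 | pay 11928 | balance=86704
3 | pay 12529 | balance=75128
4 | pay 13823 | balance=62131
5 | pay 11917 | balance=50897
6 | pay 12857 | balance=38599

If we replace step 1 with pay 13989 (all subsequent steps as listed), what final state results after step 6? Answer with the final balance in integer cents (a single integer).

(re-executing from step 1 with the substitution; state before step 1: balance=109141)
1 | pay 13989 | balance=96352
2 | pay 11928 | balance=85483
3 | pay 12529 | balance=73894
4 | pay 13823 | balance=60883
5 | pay 11917 | balance=49635
6 | pay 12857 | balance=37323

37323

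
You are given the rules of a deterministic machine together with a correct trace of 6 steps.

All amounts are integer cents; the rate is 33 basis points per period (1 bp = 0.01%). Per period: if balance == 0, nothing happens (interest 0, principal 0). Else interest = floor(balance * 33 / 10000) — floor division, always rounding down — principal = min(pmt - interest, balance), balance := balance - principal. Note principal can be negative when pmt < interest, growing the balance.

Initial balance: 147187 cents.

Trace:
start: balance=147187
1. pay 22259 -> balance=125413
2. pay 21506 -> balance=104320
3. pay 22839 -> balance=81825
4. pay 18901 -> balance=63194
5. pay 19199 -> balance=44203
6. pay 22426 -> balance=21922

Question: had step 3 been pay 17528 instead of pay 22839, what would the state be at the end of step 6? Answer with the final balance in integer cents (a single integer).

27286

(re-executing from step 3 with the substitution; state before step 3: balance=104320)
3. pay 17528 -> balance=87136
4. pay 18901 -> balance=68522
5. pay 19199 -> balance=49549
6. pay 22426 -> balance=27286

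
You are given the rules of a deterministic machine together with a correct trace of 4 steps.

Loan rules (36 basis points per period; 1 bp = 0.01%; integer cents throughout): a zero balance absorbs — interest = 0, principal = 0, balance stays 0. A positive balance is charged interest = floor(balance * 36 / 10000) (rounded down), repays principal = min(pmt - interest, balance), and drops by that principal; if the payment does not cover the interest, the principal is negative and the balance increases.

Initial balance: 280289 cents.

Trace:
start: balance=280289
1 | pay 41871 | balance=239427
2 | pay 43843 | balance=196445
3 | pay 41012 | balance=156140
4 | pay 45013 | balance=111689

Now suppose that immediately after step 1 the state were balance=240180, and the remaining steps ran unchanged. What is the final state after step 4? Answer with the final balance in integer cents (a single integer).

112449

state after step 1 := balance=240180
2 | pay 43843 | balance=197201
3 | pay 41012 | balance=156898
4 | pay 45013 | balance=112449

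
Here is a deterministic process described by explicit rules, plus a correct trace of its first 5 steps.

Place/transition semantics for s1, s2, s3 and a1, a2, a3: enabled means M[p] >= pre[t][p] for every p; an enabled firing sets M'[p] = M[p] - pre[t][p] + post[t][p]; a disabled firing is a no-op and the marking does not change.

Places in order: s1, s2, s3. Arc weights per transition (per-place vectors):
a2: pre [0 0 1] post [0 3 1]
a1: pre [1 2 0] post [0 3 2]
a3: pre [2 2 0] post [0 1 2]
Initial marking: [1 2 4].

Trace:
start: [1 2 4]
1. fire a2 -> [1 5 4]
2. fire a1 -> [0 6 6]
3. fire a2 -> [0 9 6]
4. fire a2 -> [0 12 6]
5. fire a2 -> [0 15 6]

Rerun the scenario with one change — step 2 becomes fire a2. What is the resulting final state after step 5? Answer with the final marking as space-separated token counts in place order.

(re-executing from step 2 with the substitution; state before step 2: [1 5 4])
2. fire a2 -> [1 8 4]
3. fire a2 -> [1 11 4]
4. fire a2 -> [1 14 4]
5. fire a2 -> [1 17 4]

1 17 4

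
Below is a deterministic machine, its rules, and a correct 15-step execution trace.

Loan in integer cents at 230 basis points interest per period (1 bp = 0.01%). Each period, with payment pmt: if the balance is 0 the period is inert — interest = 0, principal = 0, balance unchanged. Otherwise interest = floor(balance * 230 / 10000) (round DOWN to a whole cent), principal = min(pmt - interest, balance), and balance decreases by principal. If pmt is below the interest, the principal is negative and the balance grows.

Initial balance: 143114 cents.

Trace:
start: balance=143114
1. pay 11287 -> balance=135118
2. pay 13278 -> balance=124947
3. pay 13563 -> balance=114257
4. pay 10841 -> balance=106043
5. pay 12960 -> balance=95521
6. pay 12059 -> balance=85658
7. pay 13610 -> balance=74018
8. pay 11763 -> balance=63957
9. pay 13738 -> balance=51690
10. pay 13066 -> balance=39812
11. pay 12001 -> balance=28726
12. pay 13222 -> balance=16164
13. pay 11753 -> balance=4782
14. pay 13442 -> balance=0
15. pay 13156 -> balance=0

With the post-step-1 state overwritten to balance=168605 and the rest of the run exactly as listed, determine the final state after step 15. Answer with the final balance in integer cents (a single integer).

24137

state after step 1 := balance=168605
2. pay 13278 -> balance=159204
3. pay 13563 -> balance=149302
4. pay 10841 -> balance=141894
5. pay 12960 -> balance=132197
6. pay 12059 -> balance=123178
7. pay 13610 -> balance=112401
8. pay 11763 -> balance=103223
9. pay 13738 -> balance=91859
10. pay 13066 -> balance=80905
11. pay 12001 -> balance=70764
12. pay 13222 -> balance=59169
13. pay 11753 -> balance=48776
14. pay 13442 -> balance=36455
15. pay 13156 -> balance=24137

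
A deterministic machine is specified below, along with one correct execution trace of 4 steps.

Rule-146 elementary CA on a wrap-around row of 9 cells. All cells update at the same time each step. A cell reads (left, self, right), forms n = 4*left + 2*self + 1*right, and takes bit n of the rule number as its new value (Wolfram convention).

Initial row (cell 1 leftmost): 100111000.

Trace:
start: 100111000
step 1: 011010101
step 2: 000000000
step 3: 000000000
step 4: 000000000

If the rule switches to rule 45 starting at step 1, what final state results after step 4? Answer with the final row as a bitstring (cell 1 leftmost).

(re-executing steps 1..4 under rule 45; state before step 1: 100111000)
step 1: 100100010
step 2: 100101011
step 3: 000111110
step 4: 110100000

110100000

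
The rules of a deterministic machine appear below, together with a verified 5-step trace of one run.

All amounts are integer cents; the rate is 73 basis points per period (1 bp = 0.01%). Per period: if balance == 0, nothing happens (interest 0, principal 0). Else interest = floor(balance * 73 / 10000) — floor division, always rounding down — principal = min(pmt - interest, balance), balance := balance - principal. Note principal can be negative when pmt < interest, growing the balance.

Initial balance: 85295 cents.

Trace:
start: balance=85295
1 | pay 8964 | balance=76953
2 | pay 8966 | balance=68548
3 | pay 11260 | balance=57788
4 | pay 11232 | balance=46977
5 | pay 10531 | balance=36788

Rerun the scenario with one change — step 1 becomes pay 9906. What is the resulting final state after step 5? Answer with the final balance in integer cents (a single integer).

35818

(re-executing from step 1 with the substitution; state before step 1: balance=85295)
1 | pay 9906 | balance=76011
2 | pay 8966 | balance=67599
3 | pay 11260 | balance=56832
4 | pay 11232 | balance=46014
5 | pay 10531 | balance=35818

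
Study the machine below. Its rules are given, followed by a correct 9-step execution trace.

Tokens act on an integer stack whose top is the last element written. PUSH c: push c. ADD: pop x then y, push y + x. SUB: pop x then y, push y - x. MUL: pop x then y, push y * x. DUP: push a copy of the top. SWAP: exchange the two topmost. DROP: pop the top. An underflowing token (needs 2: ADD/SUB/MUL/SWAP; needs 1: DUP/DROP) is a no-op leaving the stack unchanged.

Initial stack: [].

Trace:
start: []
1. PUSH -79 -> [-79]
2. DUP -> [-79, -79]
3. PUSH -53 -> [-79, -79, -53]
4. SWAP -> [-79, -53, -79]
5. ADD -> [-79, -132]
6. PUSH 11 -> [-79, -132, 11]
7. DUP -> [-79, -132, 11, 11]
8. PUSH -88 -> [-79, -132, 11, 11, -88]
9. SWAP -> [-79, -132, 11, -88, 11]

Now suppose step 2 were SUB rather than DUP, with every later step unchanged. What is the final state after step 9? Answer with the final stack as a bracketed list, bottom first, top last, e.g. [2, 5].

[-132, 11, -88, 11]

(re-executing from step 2 with the substitution; state before step 2: [-79])
2. SUB -> [-79]
3. PUSH -53 -> [-79, -53]
4. SWAP -> [-53, -79]
5. ADD -> [-132]
6. PUSH 11 -> [-132, 11]
7. DUP -> [-132, 11, 11]
8. PUSH -88 -> [-132, 11, 11, -88]
9. SWAP -> [-132, 11, -88, 11]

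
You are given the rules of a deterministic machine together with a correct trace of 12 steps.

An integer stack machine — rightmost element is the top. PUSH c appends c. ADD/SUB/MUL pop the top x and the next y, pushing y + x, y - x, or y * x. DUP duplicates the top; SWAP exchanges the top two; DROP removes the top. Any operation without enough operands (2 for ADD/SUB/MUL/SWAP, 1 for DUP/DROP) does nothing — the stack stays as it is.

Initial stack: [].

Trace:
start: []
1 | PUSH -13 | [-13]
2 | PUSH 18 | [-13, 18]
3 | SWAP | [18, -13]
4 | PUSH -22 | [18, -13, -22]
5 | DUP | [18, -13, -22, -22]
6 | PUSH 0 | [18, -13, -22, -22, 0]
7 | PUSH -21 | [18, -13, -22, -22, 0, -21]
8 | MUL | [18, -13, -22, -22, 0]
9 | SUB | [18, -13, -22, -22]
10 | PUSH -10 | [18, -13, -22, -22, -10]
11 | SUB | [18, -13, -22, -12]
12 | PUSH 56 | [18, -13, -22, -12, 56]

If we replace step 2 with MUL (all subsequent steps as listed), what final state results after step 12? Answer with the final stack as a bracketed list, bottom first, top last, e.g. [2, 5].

[-13, -22, -12, 56]

(re-executing from step 2 with the substitution; state before step 2: [-13])
2 | MUL | [-13]
3 | SWAP | [-13]
4 | PUSH -22 | [-13, -22]
5 | DUP | [-13, -22, -22]
6 | PUSH 0 | [-13, -22, -22, 0]
7 | PUSH -21 | [-13, -22, -22, 0, -21]
8 | MUL | [-13, -22, -22, 0]
9 | SUB | [-13, -22, -22]
10 | PUSH -10 | [-13, -22, -22, -10]
11 | SUB | [-13, -22, -12]
12 | PUSH 56 | [-13, -22, -12, 56]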